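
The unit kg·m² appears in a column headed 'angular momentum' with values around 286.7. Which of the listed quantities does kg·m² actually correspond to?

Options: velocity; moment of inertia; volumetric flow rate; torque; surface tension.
moment of inertia

angular momentum should have units dimensionally equivalent to kg * m^2 / s (e.g. kg·m²/s).
The given unit 'kg·m²' reduces to kg * m^2. Of the listed options, that is the dimensionality of moment of inertia.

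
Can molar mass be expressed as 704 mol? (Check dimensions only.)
No

molar mass has SI base units: kg / mol
mol does NOT reduce to kg / mol; a valid unit for molar mass would be e.g. kg/mol.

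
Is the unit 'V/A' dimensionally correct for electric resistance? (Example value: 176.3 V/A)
Yes

electric resistance has SI base units: kg * m^2 / (A^2 * s^3)
V/A reduces to the same SI base units, so it is a valid unit for electric resistance.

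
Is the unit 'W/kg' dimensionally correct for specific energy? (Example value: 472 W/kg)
No

specific energy has SI base units: m^2 / s^2
W/kg does NOT reduce to m^2 / s^2; a valid unit for specific energy would be e.g. J/kg.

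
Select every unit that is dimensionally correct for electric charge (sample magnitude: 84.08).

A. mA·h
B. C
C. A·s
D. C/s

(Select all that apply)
A, B, C

electric charge has SI base units: A * s

Checking each option against A * s:
  A. mA·h: ✓ matches
  B. C: ✓ matches
  C. A·s: ✓ matches
  D. C/s: ✗ does not match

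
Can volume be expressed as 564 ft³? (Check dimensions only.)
Yes

volume has SI base units: m^3
ft³ reduces to the same SI base units, so it is a valid unit for volume.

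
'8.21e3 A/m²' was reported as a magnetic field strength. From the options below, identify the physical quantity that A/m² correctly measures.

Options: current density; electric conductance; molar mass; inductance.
current density

magnetic field strength should have units dimensionally equivalent to A / m (e.g. A/m).
The given unit 'A/m²' reduces to A / m^2. Of the listed options, that is the dimensionality of current density.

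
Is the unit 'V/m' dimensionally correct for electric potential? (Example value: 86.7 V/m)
No

electric potential has SI base units: kg * m^2 / (A * s^3)
V/m does NOT reduce to kg * m^2 / (A * s^3); a valid unit for electric potential would be e.g. V.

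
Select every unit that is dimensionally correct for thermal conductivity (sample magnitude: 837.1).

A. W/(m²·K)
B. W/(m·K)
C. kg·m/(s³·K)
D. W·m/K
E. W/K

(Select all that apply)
B, C

thermal conductivity has SI base units: kg * m / (s^3 * K)

Checking each option against kg * m / (s^3 * K):
  A. W/(m²·K): ✗ does not match
  B. W/(m·K): ✓ matches
  C. kg·m/(s³·K): ✓ matches
  D. W·m/K: ✗ does not match
  E. W/K: ✗ does not match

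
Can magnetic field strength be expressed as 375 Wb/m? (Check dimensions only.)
No

magnetic field strength has SI base units: A / m
Wb/m does NOT reduce to A / m; a valid unit for magnetic field strength would be e.g. A/m.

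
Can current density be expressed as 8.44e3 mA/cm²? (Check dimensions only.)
Yes

current density has SI base units: A / m^2
mA/cm² reduces to the same SI base units, so it is a valid unit for current density.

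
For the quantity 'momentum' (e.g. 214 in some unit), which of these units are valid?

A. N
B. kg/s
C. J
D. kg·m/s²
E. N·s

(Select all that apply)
E

momentum has SI base units: kg * m / s

Checking each option against kg * m / s:
  A. N: ✗ does not match
  B. kg/s: ✗ does not match
  C. J: ✗ does not match
  D. kg·m/s²: ✗ does not match
  E. N·s: ✓ matches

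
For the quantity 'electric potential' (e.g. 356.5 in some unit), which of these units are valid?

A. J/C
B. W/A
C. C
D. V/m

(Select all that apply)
A, B

electric potential has SI base units: kg * m^2 / (A * s^3)

Checking each option against kg * m^2 / (A * s^3):
  A. J/C: ✓ matches
  B. W/A: ✓ matches
  C. C: ✗ does not match
  D. V/m: ✗ does not match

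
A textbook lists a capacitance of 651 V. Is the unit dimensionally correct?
No

capacitance has SI base units: A^2 * s^4 / (kg * m^2)
V does NOT reduce to A^2 * s^4 / (kg * m^2); a valid unit for capacitance would be e.g. F.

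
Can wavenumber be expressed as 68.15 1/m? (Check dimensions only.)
Yes

wavenumber has SI base units: 1 / m
1/m reduces to the same SI base units, so it is a valid unit for wavenumber.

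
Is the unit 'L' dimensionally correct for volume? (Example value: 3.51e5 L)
Yes

volume has SI base units: m^3
L reduces to the same SI base units, so it is a valid unit for volume.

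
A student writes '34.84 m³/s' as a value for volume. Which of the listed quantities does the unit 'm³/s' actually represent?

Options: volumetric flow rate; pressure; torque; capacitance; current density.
volumetric flow rate

volume should have units dimensionally equivalent to m^3 (e.g. m³).
The given unit 'm³/s' reduces to m^3 / s. Of the listed options, that is the dimensionality of volumetric flow rate.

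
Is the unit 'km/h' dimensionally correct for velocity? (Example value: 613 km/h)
Yes

velocity has SI base units: m / s
km/h reduces to the same SI base units, so it is a valid unit for velocity.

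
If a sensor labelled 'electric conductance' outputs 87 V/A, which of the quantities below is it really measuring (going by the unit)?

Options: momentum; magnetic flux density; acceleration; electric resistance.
electric resistance

electric conductance should have units dimensionally equivalent to A^2 * s^3 / (kg * m^2) (e.g. S).
The given unit 'V/A' reduces to kg * m^2 / (A^2 * s^3). Of the listed options, that is the dimensionality of electric resistance.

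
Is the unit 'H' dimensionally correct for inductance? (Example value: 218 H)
Yes

inductance has SI base units: kg * m^2 / (A^2 * s^2)
H reduces to the same SI base units, so it is a valid unit for inductance.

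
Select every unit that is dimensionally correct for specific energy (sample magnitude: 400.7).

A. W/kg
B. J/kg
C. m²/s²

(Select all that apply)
B, C

specific energy has SI base units: m^2 / s^2

Checking each option against m^2 / s^2:
  A. W/kg: ✗ does not match
  B. J/kg: ✓ matches
  C. m²/s²: ✓ matches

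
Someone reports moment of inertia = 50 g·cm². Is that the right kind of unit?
Yes

moment of inertia has SI base units: kg * m^2
g·cm² reduces to the same SI base units, so it is a valid unit for moment of inertia.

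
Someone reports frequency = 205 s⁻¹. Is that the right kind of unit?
Yes

frequency has SI base units: 1 / s
s⁻¹ reduces to the same SI base units, so it is a valid unit for frequency.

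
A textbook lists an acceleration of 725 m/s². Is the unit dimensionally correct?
Yes

acceleration has SI base units: m / s^2
m/s² reduces to the same SI base units, so it is a valid unit for acceleration.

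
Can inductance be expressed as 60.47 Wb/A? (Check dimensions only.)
Yes

inductance has SI base units: kg * m^2 / (A^2 * s^2)
Wb/A reduces to the same SI base units, so it is a valid unit for inductance.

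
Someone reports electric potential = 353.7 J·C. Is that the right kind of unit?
No

electric potential has SI base units: kg * m^2 / (A * s^3)
J·C does NOT reduce to kg * m^2 / (A * s^3); a valid unit for electric potential would be e.g. V.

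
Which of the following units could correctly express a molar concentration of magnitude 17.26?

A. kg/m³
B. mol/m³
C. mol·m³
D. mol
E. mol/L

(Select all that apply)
B, E

molar concentration has SI base units: mol / m^3

Checking each option against mol / m^3:
  A. kg/m³: ✗ does not match
  B. mol/m³: ✓ matches
  C. mol·m³: ✗ does not match
  D. mol: ✗ does not match
  E. mol/L: ✓ matches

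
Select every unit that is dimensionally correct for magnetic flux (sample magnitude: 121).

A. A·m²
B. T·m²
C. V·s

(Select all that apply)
B, C

magnetic flux has SI base units: kg * m^2 / (A * s^2)

Checking each option against kg * m^2 / (A * s^2):
  A. A·m²: ✗ does not match
  B. T·m²: ✓ matches
  C. V·s: ✓ matches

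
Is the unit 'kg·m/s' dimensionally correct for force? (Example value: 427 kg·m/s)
No

force has SI base units: kg * m / s^2
kg·m/s does NOT reduce to kg * m / s^2; a valid unit for force would be e.g. N.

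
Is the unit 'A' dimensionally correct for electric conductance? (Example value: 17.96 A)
No

electric conductance has SI base units: A^2 * s^3 / (kg * m^2)
A does NOT reduce to A^2 * s^3 / (kg * m^2); a valid unit for electric conductance would be e.g. S.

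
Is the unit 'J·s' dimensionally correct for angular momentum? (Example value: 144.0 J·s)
Yes

angular momentum has SI base units: kg * m^2 / s
J·s reduces to the same SI base units, so it is a valid unit for angular momentum.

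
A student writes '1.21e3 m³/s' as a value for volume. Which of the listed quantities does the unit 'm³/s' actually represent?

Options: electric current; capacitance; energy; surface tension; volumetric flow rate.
volumetric flow rate

volume should have units dimensionally equivalent to m^3 (e.g. m³).
The given unit 'm³/s' reduces to m^3 / s. Of the listed options, that is the dimensionality of volumetric flow rate.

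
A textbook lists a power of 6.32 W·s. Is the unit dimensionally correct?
No

power has SI base units: kg * m^2 / s^3
W·s does NOT reduce to kg * m^2 / s^3; a valid unit for power would be e.g. W.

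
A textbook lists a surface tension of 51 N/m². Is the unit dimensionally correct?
No

surface tension has SI base units: kg / s^2
N/m² does NOT reduce to kg / s^2; a valid unit for surface tension would be e.g. N/m.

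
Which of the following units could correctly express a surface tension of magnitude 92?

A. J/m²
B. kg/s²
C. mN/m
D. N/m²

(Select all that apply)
A, B, C

surface tension has SI base units: kg / s^2

Checking each option against kg / s^2:
  A. J/m²: ✓ matches
  B. kg/s²: ✓ matches
  C. mN/m: ✓ matches
  D. N/m²: ✗ does not match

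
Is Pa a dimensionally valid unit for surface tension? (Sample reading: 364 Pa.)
No

surface tension has SI base units: kg / s^2
Pa does NOT reduce to kg / s^2; a valid unit for surface tension would be e.g. N/m.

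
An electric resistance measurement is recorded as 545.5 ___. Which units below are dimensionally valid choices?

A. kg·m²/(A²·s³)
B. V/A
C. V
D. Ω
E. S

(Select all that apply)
A, B, D

electric resistance has SI base units: kg * m^2 / (A^2 * s^3)

Checking each option against kg * m^2 / (A^2 * s^3):
  A. kg·m²/(A²·s³): ✓ matches
  B. V/A: ✓ matches
  C. V: ✗ does not match
  D. Ω: ✓ matches
  E. S: ✗ does not match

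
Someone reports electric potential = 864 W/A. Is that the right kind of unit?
Yes

electric potential has SI base units: kg * m^2 / (A * s^3)
W/A reduces to the same SI base units, so it is a valid unit for electric potential.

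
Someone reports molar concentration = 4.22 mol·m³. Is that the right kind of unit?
No

molar concentration has SI base units: mol / m^3
mol·m³ does NOT reduce to mol / m^3; a valid unit for molar concentration would be e.g. mol/m³.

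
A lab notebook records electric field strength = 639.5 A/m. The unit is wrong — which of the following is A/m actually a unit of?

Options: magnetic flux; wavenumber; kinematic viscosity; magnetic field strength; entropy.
magnetic field strength

electric field strength should have units dimensionally equivalent to kg * m / (A * s^3) (e.g. V/m).
The given unit 'A/m' reduces to A / m. Of the listed options, that is the dimensionality of magnetic field strength.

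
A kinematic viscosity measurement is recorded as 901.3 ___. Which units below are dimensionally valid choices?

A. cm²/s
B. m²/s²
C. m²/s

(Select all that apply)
A, C

kinematic viscosity has SI base units: m^2 / s

Checking each option against m^2 / s:
  A. cm²/s: ✓ matches
  B. m²/s²: ✗ does not match
  C. m²/s: ✓ matches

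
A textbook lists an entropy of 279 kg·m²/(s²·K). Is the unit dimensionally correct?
Yes

entropy has SI base units: kg * m^2 / (s^2 * K)
kg·m²/(s²·K) reduces to the same SI base units, so it is a valid unit for entropy.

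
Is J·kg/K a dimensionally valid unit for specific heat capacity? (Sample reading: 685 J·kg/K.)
No

specific heat capacity has SI base units: m^2 / (s^2 * K)
J·kg/K does NOT reduce to m^2 / (s^2 * K); a valid unit for specific heat capacity would be e.g. J/(kg·K).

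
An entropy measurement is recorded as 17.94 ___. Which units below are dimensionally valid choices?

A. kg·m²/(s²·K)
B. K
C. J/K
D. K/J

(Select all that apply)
A, C

entropy has SI base units: kg * m^2 / (s^2 * K)

Checking each option against kg * m^2 / (s^2 * K):
  A. kg·m²/(s²·K): ✓ matches
  B. K: ✗ does not match
  C. J/K: ✓ matches
  D. K/J: ✗ does not match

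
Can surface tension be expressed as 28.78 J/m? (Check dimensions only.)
No

surface tension has SI base units: kg / s^2
J/m does NOT reduce to kg / s^2; a valid unit for surface tension would be e.g. N/m.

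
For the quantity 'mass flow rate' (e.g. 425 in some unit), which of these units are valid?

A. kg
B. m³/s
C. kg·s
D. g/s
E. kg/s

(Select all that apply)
D, E

mass flow rate has SI base units: kg / s

Checking each option against kg / s:
  A. kg: ✗ does not match
  B. m³/s: ✗ does not match
  C. kg·s: ✗ does not match
  D. g/s: ✓ matches
  E. kg/s: ✓ matches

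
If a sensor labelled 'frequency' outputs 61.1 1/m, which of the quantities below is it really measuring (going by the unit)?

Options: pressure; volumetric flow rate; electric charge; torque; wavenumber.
wavenumber

frequency should have units dimensionally equivalent to 1 / s (e.g. Hz).
The given unit '1/m' reduces to 1 / m. Of the listed options, that is the dimensionality of wavenumber.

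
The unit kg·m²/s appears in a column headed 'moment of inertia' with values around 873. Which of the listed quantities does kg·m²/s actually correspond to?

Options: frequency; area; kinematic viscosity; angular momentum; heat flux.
angular momentum

moment of inertia should have units dimensionally equivalent to kg * m^2 (e.g. kg·m²).
The given unit 'kg·m²/s' reduces to kg * m^2 / s. Of the listed options, that is the dimensionality of angular momentum.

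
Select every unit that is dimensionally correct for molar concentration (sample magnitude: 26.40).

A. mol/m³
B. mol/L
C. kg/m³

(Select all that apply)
A, B

molar concentration has SI base units: mol / m^3

Checking each option against mol / m^3:
  A. mol/m³: ✓ matches
  B. mol/L: ✓ matches
  C. kg/m³: ✗ does not match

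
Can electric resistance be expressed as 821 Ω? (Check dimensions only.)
Yes

electric resistance has SI base units: kg * m^2 / (A^2 * s^3)
Ω reduces to the same SI base units, so it is a valid unit for electric resistance.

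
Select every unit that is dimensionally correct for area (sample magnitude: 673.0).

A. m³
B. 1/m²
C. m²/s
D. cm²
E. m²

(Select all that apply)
D, E

area has SI base units: m^2

Checking each option against m^2:
  A. m³: ✗ does not match
  B. 1/m²: ✗ does not match
  C. m²/s: ✗ does not match
  D. cm²: ✓ matches
  E. m²: ✓ matches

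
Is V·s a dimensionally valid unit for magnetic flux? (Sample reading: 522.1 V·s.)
Yes

magnetic flux has SI base units: kg * m^2 / (A * s^2)
V·s reduces to the same SI base units, so it is a valid unit for magnetic flux.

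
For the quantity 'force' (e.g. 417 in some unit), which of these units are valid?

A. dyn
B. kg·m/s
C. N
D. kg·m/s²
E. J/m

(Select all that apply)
A, C, D, E

force has SI base units: kg * m / s^2

Checking each option against kg * m / s^2:
  A. dyn: ✓ matches
  B. kg·m/s: ✗ does not match
  C. N: ✓ matches
  D. kg·m/s²: ✓ matches
  E. J/m: ✓ matches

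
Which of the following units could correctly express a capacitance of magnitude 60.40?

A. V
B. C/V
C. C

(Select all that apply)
B

capacitance has SI base units: A^2 * s^4 / (kg * m^2)

Checking each option against A^2 * s^4 / (kg * m^2):
  A. V: ✗ does not match
  B. C/V: ✓ matches
  C. C: ✗ does not match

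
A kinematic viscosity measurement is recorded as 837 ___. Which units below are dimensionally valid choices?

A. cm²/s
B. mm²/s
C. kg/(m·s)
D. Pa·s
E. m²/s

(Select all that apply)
A, B, E

kinematic viscosity has SI base units: m^2 / s

Checking each option against m^2 / s:
  A. cm²/s: ✓ matches
  B. mm²/s: ✓ matches
  C. kg/(m·s): ✗ does not match
  D. Pa·s: ✗ does not match
  E. m²/s: ✓ matches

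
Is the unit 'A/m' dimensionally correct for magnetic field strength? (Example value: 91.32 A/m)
Yes

magnetic field strength has SI base units: A / m
A/m reduces to the same SI base units, so it is a valid unit for magnetic field strength.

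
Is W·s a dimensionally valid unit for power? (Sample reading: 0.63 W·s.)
No

power has SI base units: kg * m^2 / s^3
W·s does NOT reduce to kg * m^2 / s^3; a valid unit for power would be e.g. W.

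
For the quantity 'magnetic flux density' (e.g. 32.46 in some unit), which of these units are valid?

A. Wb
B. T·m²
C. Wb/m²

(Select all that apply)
C

magnetic flux density has SI base units: kg / (A * s^2)

Checking each option against kg / (A * s^2):
  A. Wb: ✗ does not match
  B. T·m²: ✗ does not match
  C. Wb/m²: ✓ matches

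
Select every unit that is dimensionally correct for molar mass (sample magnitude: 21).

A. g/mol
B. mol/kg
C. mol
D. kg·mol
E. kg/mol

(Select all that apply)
A, E

molar mass has SI base units: kg / mol

Checking each option against kg / mol:
  A. g/mol: ✓ matches
  B. mol/kg: ✗ does not match
  C. mol: ✗ does not match
  D. kg·mol: ✗ does not match
  E. kg/mol: ✓ matches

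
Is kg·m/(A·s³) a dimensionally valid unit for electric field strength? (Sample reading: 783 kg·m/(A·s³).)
Yes

electric field strength has SI base units: kg * m / (A * s^3)
kg·m/(A·s³) reduces to the same SI base units, so it is a valid unit for electric field strength.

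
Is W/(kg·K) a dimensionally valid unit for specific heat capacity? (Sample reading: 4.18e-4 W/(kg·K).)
No

specific heat capacity has SI base units: m^2 / (s^2 * K)
W/(kg·K) does NOT reduce to m^2 / (s^2 * K); a valid unit for specific heat capacity would be e.g. J/(kg·K).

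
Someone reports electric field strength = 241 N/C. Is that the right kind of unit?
Yes

electric field strength has SI base units: kg * m / (A * s^3)
N/C reduces to the same SI base units, so it is a valid unit for electric field strength.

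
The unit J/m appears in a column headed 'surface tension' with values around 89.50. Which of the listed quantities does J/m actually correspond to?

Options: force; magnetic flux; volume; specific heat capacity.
force

surface tension should have units dimensionally equivalent to kg / s^2 (e.g. N/m).
The given unit 'J/m' reduces to kg * m / s^2. Of the listed options, that is the dimensionality of force.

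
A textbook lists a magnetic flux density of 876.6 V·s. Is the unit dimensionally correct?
No

magnetic flux density has SI base units: kg / (A * s^2)
V·s does NOT reduce to kg / (A * s^2); a valid unit for magnetic flux density would be e.g. T.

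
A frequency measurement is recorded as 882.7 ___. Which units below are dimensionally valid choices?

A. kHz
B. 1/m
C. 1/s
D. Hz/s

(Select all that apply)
A, C

frequency has SI base units: 1 / s

Checking each option against 1 / s:
  A. kHz: ✓ matches
  B. 1/m: ✗ does not match
  C. 1/s: ✓ matches
  D. Hz/s: ✗ does not match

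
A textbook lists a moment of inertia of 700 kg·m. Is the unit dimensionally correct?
No

moment of inertia has SI base units: kg * m^2
kg·m does NOT reduce to kg * m^2; a valid unit for moment of inertia would be e.g. kg·m².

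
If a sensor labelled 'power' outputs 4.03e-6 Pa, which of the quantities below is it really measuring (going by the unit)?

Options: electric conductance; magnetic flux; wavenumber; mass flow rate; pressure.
pressure

power should have units dimensionally equivalent to kg * m^2 / s^3 (e.g. W).
The given unit 'Pa' reduces to kg / (m * s^2). Of the listed options, that is the dimensionality of pressure.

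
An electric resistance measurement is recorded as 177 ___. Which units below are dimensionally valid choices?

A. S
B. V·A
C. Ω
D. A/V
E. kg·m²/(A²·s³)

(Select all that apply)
C, E

electric resistance has SI base units: kg * m^2 / (A^2 * s^3)

Checking each option against kg * m^2 / (A^2 * s^3):
  A. S: ✗ does not match
  B. V·A: ✗ does not match
  C. Ω: ✓ matches
  D. A/V: ✗ does not match
  E. kg·m²/(A²·s³): ✓ matches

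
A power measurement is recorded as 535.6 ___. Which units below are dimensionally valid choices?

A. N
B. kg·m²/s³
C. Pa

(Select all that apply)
B

power has SI base units: kg * m^2 / s^3

Checking each option against kg * m^2 / s^3:
  A. N: ✗ does not match
  B. kg·m²/s³: ✓ matches
  C. Pa: ✗ does not match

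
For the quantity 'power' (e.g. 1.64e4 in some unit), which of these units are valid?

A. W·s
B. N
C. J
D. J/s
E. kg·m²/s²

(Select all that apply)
D

power has SI base units: kg * m^2 / s^3

Checking each option against kg * m^2 / s^3:
  A. W·s: ✗ does not match
  B. N: ✗ does not match
  C. J: ✗ does not match
  D. J/s: ✓ matches
  E. kg·m²/s²: ✗ does not match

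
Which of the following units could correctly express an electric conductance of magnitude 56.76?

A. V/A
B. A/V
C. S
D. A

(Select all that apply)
B, C

electric conductance has SI base units: A^2 * s^3 / (kg * m^2)

Checking each option against A^2 * s^3 / (kg * m^2):
  A. V/A: ✗ does not match
  B. A/V: ✓ matches
  C. S: ✓ matches
  D. A: ✗ does not match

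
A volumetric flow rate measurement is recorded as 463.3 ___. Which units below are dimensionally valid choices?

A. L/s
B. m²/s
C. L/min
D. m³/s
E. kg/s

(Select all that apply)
A, C, D

volumetric flow rate has SI base units: m^3 / s

Checking each option against m^3 / s:
  A. L/s: ✓ matches
  B. m²/s: ✗ does not match
  C. L/min: ✓ matches
  D. m³/s: ✓ matches
  E. kg/s: ✗ does not match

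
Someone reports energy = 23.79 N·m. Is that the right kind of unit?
Yes

energy has SI base units: kg * m^2 / s^2
N·m reduces to the same SI base units, so it is a valid unit for energy.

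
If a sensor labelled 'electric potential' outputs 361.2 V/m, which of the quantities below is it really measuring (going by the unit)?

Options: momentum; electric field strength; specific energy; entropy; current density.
electric field strength

electric potential should have units dimensionally equivalent to kg * m^2 / (A * s^3) (e.g. V).
The given unit 'V/m' reduces to kg * m / (A * s^3). Of the listed options, that is the dimensionality of electric field strength.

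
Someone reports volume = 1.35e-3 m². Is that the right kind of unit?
No

volume has SI base units: m^3
m² does NOT reduce to m^3; a valid unit for volume would be e.g. m³.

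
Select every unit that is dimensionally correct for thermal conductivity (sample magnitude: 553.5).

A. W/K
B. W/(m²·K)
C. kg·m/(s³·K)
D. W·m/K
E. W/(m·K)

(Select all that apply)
C, E

thermal conductivity has SI base units: kg * m / (s^3 * K)

Checking each option against kg * m / (s^3 * K):
  A. W/K: ✗ does not match
  B. W/(m²·K): ✗ does not match
  C. kg·m/(s³·K): ✓ matches
  D. W·m/K: ✗ does not match
  E. W/(m·K): ✓ matches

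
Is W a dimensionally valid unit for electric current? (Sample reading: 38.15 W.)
No

electric current has SI base units: A
W does NOT reduce to A; a valid unit for electric current would be e.g. A.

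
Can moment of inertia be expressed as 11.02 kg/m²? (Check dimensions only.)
No

moment of inertia has SI base units: kg * m^2
kg/m² does NOT reduce to kg * m^2; a valid unit for moment of inertia would be e.g. kg·m².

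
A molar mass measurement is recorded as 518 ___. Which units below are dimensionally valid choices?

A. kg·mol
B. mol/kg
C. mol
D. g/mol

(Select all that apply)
D

molar mass has SI base units: kg / mol

Checking each option against kg / mol:
  A. kg·mol: ✗ does not match
  B. mol/kg: ✗ does not match
  C. mol: ✗ does not match
  D. g/mol: ✓ matches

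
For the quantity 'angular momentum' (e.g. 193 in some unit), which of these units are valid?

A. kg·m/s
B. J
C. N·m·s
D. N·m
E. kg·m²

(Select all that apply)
C

angular momentum has SI base units: kg * m^2 / s

Checking each option against kg * m^2 / s:
  A. kg·m/s: ✗ does not match
  B. J: ✗ does not match
  C. N·m·s: ✓ matches
  D. N·m: ✗ does not match
  E. kg·m²: ✗ does not match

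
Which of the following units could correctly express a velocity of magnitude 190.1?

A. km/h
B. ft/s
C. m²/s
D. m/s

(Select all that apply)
A, B, D

velocity has SI base units: m / s

Checking each option against m / s:
  A. km/h: ✓ matches
  B. ft/s: ✓ matches
  C. m²/s: ✗ does not match
  D. m/s: ✓ matches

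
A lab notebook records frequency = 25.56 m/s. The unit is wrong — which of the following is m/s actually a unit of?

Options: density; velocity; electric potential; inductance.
velocity

frequency should have units dimensionally equivalent to 1 / s (e.g. Hz).
The given unit 'm/s' reduces to m / s. Of the listed options, that is the dimensionality of velocity.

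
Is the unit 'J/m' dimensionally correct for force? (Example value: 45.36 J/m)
Yes

force has SI base units: kg * m / s^2
J/m reduces to the same SI base units, so it is a valid unit for force.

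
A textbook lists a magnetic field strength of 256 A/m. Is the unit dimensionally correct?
Yes

magnetic field strength has SI base units: A / m
A/m reduces to the same SI base units, so it is a valid unit for magnetic field strength.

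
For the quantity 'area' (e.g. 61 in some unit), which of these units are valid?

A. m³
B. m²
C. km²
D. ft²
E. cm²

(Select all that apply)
B, C, D, E

area has SI base units: m^2

Checking each option against m^2:
  A. m³: ✗ does not match
  B. m²: ✓ matches
  C. km²: ✓ matches
  D. ft²: ✓ matches
  E. cm²: ✓ matches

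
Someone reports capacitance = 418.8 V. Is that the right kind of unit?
No

capacitance has SI base units: A^2 * s^4 / (kg * m^2)
V does NOT reduce to A^2 * s^4 / (kg * m^2); a valid unit for capacitance would be e.g. F.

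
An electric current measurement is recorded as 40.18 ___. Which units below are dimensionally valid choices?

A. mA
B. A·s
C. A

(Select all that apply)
A, C

electric current has SI base units: A

Checking each option against A:
  A. mA: ✓ matches
  B. A·s: ✗ does not match
  C. A: ✓ matches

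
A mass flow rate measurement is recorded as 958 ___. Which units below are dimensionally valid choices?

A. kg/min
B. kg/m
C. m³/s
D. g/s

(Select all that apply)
A, D

mass flow rate has SI base units: kg / s

Checking each option against kg / s:
  A. kg/min: ✓ matches
  B. kg/m: ✗ does not match
  C. m³/s: ✗ does not match
  D. g/s: ✓ matches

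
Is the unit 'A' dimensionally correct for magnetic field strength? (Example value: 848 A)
No

magnetic field strength has SI base units: A / m
A does NOT reduce to A / m; a valid unit for magnetic field strength would be e.g. A/m.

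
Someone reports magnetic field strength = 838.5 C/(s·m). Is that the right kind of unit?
Yes

magnetic field strength has SI base units: A / m
C/(s·m) reduces to the same SI base units, so it is a valid unit for magnetic field strength.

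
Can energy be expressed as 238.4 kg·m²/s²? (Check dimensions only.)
Yes

energy has SI base units: kg * m^2 / s^2
kg·m²/s² reduces to the same SI base units, so it is a valid unit for energy.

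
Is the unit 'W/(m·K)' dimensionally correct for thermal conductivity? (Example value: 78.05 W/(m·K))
Yes

thermal conductivity has SI base units: kg * m / (s^3 * K)
W/(m·K) reduces to the same SI base units, so it is a valid unit for thermal conductivity.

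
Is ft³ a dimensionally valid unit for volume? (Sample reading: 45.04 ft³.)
Yes

volume has SI base units: m^3
ft³ reduces to the same SI base units, so it is a valid unit for volume.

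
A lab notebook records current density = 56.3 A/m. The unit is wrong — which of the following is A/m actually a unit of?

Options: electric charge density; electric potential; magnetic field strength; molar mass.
magnetic field strength

current density should have units dimensionally equivalent to A / m^2 (e.g. A/m²).
The given unit 'A/m' reduces to A / m. Of the listed options, that is the dimensionality of magnetic field strength.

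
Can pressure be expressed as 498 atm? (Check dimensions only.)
Yes

pressure has SI base units: kg / (m * s^2)
atm reduces to the same SI base units, so it is a valid unit for pressure.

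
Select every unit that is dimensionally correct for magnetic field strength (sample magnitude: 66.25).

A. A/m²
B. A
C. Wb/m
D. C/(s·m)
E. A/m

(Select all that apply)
D, E

magnetic field strength has SI base units: A / m

Checking each option against A / m:
  A. A/m²: ✗ does not match
  B. A: ✗ does not match
  C. Wb/m: ✗ does not match
  D. C/(s·m): ✓ matches
  E. A/m: ✓ matches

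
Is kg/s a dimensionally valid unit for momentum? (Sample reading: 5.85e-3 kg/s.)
No

momentum has SI base units: kg * m / s
kg/s does NOT reduce to kg * m / s; a valid unit for momentum would be e.g. kg·m/s.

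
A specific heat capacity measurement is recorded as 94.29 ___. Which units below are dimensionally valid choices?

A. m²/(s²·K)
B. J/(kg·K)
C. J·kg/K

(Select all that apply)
A, B

specific heat capacity has SI base units: m^2 / (s^2 * K)

Checking each option against m^2 / (s^2 * K):
  A. m²/(s²·K): ✓ matches
  B. J/(kg·K): ✓ matches
  C. J·kg/K: ✗ does not match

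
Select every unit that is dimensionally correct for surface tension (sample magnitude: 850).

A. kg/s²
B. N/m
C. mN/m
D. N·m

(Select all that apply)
A, B, C

surface tension has SI base units: kg / s^2

Checking each option against kg / s^2:
  A. kg/s²: ✓ matches
  B. N/m: ✓ matches
  C. mN/m: ✓ matches
  D. N·m: ✗ does not match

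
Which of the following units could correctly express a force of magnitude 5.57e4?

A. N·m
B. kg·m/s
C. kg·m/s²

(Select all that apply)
C

force has SI base units: kg * m / s^2

Checking each option against kg * m / s^2:
  A. N·m: ✗ does not match
  B. kg·m/s: ✗ does not match
  C. kg·m/s²: ✓ matches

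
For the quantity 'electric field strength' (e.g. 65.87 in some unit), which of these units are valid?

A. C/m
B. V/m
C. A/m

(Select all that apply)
B

electric field strength has SI base units: kg * m / (A * s^3)

Checking each option against kg * m / (A * s^3):
  A. C/m: ✗ does not match
  B. V/m: ✓ matches
  C. A/m: ✗ does not match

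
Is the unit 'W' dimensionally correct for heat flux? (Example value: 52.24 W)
No

heat flux has SI base units: kg / s^3
W does NOT reduce to kg / s^3; a valid unit for heat flux would be e.g. W/m².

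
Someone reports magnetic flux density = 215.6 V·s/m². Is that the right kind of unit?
Yes

magnetic flux density has SI base units: kg / (A * s^2)
V·s/m² reduces to the same SI base units, so it is a valid unit for magnetic flux density.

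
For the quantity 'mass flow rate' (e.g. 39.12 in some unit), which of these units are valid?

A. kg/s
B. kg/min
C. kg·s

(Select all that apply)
A, B

mass flow rate has SI base units: kg / s

Checking each option against kg / s:
  A. kg/s: ✓ matches
  B. kg/min: ✓ matches
  C. kg·s: ✗ does not match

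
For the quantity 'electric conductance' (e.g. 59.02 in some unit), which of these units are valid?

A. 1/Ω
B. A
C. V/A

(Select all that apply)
A

electric conductance has SI base units: A^2 * s^3 / (kg * m^2)

Checking each option against A^2 * s^3 / (kg * m^2):
  A. 1/Ω: ✓ matches
  B. A: ✗ does not match
  C. V/A: ✗ does not match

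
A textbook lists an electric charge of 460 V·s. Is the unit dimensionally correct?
No

electric charge has SI base units: A * s
V·s does NOT reduce to A * s; a valid unit for electric charge would be e.g. C.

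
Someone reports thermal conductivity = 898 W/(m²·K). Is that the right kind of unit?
No

thermal conductivity has SI base units: kg * m / (s^3 * K)
W/(m²·K) does NOT reduce to kg * m / (s^3 * K); a valid unit for thermal conductivity would be e.g. W/(m·K).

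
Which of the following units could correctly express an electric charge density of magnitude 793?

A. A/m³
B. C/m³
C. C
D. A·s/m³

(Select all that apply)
B, D

electric charge density has SI base units: A * s / m^3

Checking each option against A * s / m^3:
  A. A/m³: ✗ does not match
  B. C/m³: ✓ matches
  C. C: ✗ does not match
  D. A·s/m³: ✓ matches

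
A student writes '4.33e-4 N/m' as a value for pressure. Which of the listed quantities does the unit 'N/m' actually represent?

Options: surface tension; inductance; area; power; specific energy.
surface tension

pressure should have units dimensionally equivalent to kg / (m * s^2) (e.g. Pa).
The given unit 'N/m' reduces to kg / s^2. Of the listed options, that is the dimensionality of surface tension.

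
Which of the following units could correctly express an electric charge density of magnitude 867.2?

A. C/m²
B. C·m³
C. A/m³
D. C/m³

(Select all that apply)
D

electric charge density has SI base units: A * s / m^3

Checking each option against A * s / m^3:
  A. C/m²: ✗ does not match
  B. C·m³: ✗ does not match
  C. A/m³: ✗ does not match
  D. C/m³: ✓ matches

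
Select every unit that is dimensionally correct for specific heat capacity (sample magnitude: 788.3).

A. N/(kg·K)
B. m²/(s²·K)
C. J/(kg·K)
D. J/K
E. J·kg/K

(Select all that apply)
B, C

specific heat capacity has SI base units: m^2 / (s^2 * K)

Checking each option against m^2 / (s^2 * K):
  A. N/(kg·K): ✗ does not match
  B. m²/(s²·K): ✓ matches
  C. J/(kg·K): ✓ matches
  D. J/K: ✗ does not match
  E. J·kg/K: ✗ does not match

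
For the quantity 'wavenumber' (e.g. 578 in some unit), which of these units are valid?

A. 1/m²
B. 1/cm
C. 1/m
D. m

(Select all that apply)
B, C

wavenumber has SI base units: 1 / m

Checking each option against 1 / m:
  A. 1/m²: ✗ does not match
  B. 1/cm: ✓ matches
  C. 1/m: ✓ matches
  D. m: ✗ does not match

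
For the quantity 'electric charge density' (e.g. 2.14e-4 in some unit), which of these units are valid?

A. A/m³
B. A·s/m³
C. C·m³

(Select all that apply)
B

electric charge density has SI base units: A * s / m^3

Checking each option against A * s / m^3:
  A. A/m³: ✗ does not match
  B. A·s/m³: ✓ matches
  C. C·m³: ✗ does not match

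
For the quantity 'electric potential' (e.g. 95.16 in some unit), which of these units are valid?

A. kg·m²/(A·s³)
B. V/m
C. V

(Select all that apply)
A, C

electric potential has SI base units: kg * m^2 / (A * s^3)

Checking each option against kg * m^2 / (A * s^3):
  A. kg·m²/(A·s³): ✓ matches
  B. V/m: ✗ does not match
  C. V: ✓ matches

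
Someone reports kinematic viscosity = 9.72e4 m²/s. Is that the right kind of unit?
Yes

kinematic viscosity has SI base units: m^2 / s
m²/s reduces to the same SI base units, so it is a valid unit for kinematic viscosity.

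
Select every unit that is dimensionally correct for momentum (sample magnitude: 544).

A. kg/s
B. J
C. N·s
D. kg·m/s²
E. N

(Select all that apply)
C

momentum has SI base units: kg * m / s

Checking each option against kg * m / s:
  A. kg/s: ✗ does not match
  B. J: ✗ does not match
  C. N·s: ✓ matches
  D. kg·m/s²: ✗ does not match
  E. N: ✗ does not match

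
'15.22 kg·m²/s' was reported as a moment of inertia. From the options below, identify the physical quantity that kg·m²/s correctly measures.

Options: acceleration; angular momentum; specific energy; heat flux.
angular momentum

moment of inertia should have units dimensionally equivalent to kg * m^2 (e.g. kg·m²).
The given unit 'kg·m²/s' reduces to kg * m^2 / s. Of the listed options, that is the dimensionality of angular momentum.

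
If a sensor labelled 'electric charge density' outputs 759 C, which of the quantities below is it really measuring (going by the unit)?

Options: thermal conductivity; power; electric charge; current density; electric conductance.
electric charge

electric charge density should have units dimensionally equivalent to A * s / m^3 (e.g. C/m³).
The given unit 'C' reduces to A * s. Of the listed options, that is the dimensionality of electric charge.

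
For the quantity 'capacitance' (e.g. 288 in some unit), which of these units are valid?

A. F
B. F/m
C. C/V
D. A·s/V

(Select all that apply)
A, C, D

capacitance has SI base units: A^2 * s^4 / (kg * m^2)

Checking each option against A^2 * s^4 / (kg * m^2):
  A. F: ✓ matches
  B. F/m: ✗ does not match
  C. C/V: ✓ matches
  D. A·s/V: ✓ matches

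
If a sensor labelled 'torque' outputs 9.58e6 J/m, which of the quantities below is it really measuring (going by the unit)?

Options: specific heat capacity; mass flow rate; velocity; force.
force

torque should have units dimensionally equivalent to kg * m^2 / s^2 (e.g. N·m).
The given unit 'J/m' reduces to kg * m / s^2. Of the listed options, that is the dimensionality of force.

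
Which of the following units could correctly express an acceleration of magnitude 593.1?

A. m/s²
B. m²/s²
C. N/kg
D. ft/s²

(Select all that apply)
A, C, D

acceleration has SI base units: m / s^2

Checking each option against m / s^2:
  A. m/s²: ✓ matches
  B. m²/s²: ✗ does not match
  C. N/kg: ✓ matches
  D. ft/s²: ✓ matches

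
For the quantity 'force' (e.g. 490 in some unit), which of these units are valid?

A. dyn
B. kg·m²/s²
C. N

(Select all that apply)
A, C

force has SI base units: kg * m / s^2

Checking each option against kg * m / s^2:
  A. dyn: ✓ matches
  B. kg·m²/s²: ✗ does not match
  C. N: ✓ matches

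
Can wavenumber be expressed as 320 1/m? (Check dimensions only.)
Yes

wavenumber has SI base units: 1 / m
1/m reduces to the same SI base units, so it is a valid unit for wavenumber.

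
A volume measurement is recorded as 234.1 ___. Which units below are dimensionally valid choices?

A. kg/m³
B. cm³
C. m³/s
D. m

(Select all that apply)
B

volume has SI base units: m^3

Checking each option against m^3:
  A. kg/m³: ✗ does not match
  B. cm³: ✓ matches
  C. m³/s: ✗ does not match
  D. m: ✗ does not match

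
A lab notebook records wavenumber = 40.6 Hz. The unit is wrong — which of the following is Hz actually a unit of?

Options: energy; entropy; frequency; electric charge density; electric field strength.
frequency

wavenumber should have units dimensionally equivalent to 1 / m (e.g. 1/m).
The given unit 'Hz' reduces to 1 / s. Of the listed options, that is the dimensionality of frequency.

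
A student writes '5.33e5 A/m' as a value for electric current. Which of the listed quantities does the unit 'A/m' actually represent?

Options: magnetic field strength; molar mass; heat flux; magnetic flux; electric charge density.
magnetic field strength

electric current should have units dimensionally equivalent to A (e.g. A).
The given unit 'A/m' reduces to A / m. Of the listed options, that is the dimensionality of magnetic field strength.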